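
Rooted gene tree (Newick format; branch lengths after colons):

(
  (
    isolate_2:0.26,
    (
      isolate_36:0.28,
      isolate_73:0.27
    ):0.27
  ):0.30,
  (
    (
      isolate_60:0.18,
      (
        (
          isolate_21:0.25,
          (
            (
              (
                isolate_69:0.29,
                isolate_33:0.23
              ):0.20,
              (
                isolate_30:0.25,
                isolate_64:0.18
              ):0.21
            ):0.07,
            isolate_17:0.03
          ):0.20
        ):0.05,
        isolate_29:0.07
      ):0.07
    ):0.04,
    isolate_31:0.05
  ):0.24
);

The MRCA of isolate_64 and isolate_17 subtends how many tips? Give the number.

The MRCA of isolate_64 and isolate_17 is the node subtending (((isolate_69,isolate_33),(isolate_30,isolate_64)),isolate_17).
That clade contains 5 terminal taxa: isolate_17, isolate_30, isolate_33, isolate_64, isolate_69.

5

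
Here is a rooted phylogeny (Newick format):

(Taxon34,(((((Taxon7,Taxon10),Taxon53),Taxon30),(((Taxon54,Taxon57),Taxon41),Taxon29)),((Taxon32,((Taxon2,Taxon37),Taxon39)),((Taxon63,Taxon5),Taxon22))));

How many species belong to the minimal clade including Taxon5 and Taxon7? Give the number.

15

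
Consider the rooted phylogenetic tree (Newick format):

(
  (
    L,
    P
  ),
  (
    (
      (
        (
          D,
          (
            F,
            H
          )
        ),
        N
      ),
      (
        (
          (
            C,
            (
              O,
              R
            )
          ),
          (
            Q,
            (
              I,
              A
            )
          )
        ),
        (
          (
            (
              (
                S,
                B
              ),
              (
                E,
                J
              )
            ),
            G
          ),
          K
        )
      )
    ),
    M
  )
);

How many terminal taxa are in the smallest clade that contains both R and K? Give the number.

12

The MRCA of R and K is the node subtending (((C,(O,R)),(Q,(I,A))),((((S,B),(E,J)),G),K)).
That clade contains 12 terminal taxa: A, B, C, E, G, I, J, K, O, Q, R, S.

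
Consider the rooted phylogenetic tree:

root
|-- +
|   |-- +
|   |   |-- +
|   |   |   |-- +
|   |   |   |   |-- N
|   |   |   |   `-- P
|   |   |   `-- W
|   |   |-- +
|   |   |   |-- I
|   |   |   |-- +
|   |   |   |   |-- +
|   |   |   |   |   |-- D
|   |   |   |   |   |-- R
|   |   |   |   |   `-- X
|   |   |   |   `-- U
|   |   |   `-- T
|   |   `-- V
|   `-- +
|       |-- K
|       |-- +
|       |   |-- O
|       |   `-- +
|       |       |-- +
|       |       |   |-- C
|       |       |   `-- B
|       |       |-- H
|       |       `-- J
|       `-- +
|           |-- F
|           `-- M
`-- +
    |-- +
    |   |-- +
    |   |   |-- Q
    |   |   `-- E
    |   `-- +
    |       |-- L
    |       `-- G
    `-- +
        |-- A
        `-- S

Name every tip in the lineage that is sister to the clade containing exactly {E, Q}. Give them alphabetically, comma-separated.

The clade containing exactly {E, Q} attaches to the tree at the node subtending ((Q,E),(L,G)).
The other lineage descending from that same node — the sister group — is (L,G); its 2 tips in alphabetical order are the answer.

G, L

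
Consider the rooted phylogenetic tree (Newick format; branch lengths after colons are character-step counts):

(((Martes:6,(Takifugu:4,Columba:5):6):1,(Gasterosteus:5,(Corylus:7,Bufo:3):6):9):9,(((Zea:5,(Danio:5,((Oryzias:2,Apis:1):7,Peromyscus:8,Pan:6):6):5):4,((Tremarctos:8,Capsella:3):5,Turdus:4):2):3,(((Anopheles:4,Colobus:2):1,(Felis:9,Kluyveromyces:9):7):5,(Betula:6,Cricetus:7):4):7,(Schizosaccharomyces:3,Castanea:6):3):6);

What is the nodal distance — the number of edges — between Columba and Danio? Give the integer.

The MRCA of Columba and Danio is the root of the tree.
From Columba up to that node: 4 branches. From Danio up to the same node: 5 branches. Total: 4 + 5 = 9.

9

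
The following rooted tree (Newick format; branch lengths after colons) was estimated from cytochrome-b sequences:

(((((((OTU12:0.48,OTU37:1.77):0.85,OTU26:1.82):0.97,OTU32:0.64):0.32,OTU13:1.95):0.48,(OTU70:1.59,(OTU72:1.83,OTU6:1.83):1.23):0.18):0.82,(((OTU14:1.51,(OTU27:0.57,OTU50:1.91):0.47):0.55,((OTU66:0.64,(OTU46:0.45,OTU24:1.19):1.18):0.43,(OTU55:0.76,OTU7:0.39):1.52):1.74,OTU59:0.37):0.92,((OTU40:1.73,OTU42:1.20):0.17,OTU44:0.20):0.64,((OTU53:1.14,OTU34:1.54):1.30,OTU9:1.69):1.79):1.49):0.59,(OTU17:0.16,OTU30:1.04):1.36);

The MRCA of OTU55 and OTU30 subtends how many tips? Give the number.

25

The MRCA of OTU55 and OTU30 is the root, so the clade is the entire tree.
That clade contains 25 terminal taxa: OTU12, OTU13, OTU14, OTU17, OTU24, OTU26, OTU27, OTU30, OTU32, OTU34, OTU37, OTU40, OTU42, OTU44, OTU46, OTU50, OTU53, OTU55, OTU59, OTU6, OTU66, OTU7, OTU70, OTU72, OTU9.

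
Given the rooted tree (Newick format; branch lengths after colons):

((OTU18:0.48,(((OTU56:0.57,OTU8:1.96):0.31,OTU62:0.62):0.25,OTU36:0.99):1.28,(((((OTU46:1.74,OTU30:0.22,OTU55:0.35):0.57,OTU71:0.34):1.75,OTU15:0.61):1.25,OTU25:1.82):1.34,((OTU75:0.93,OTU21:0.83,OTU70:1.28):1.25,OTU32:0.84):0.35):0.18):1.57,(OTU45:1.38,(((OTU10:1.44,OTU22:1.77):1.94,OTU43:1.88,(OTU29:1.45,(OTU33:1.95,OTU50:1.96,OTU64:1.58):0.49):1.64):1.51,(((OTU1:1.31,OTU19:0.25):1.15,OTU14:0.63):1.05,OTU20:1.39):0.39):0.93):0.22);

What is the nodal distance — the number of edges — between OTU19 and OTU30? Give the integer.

13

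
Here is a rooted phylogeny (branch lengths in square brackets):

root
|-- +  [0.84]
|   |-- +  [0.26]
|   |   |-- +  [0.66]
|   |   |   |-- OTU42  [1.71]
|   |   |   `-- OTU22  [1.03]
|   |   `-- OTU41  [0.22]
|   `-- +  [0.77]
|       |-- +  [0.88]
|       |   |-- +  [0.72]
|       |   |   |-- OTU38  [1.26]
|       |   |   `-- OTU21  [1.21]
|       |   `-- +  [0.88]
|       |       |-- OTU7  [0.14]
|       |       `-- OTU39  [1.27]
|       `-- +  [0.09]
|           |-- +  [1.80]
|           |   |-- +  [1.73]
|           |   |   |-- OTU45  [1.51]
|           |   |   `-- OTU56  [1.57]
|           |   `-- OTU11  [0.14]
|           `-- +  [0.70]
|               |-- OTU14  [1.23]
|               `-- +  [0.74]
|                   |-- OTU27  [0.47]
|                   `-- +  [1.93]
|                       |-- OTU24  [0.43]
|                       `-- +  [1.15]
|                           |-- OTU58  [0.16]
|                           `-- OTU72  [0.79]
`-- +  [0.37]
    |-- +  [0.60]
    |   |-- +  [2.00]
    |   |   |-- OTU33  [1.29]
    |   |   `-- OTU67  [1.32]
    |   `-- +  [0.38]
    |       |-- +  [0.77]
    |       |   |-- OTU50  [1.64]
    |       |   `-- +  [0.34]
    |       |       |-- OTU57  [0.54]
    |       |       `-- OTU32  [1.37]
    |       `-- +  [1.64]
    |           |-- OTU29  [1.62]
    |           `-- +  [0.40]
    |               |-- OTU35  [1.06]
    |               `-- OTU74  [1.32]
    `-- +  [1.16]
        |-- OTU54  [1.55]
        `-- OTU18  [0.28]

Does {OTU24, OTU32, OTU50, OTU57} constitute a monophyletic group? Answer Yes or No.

No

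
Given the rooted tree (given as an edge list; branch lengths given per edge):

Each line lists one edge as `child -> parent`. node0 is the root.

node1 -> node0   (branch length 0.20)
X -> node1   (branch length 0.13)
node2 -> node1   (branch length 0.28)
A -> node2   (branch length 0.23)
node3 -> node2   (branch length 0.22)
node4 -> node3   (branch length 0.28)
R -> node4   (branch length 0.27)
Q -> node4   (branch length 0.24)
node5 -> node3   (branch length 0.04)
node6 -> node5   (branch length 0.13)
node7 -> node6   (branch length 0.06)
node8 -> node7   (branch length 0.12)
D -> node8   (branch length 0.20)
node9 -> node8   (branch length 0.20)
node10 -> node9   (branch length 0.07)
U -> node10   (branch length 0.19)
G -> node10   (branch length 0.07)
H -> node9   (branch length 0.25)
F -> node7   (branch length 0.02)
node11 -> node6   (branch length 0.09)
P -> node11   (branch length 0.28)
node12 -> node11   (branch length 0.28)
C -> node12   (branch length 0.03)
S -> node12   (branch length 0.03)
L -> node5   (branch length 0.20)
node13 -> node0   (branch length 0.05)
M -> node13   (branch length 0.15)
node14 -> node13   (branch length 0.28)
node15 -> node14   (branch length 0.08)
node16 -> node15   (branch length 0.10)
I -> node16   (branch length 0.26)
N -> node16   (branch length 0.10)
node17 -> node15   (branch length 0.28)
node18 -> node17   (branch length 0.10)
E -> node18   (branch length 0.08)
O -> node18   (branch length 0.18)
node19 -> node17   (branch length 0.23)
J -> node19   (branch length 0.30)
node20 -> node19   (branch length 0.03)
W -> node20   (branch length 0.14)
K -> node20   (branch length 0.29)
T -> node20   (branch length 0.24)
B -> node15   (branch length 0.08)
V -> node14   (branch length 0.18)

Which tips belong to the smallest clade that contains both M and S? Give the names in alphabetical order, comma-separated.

A, B, C, D, E, F, G, H, I, J, K, L, M, N, O, P, Q, R, S, T, U, V, W, X

Tracing M: it sits inside (M,(((I,N),((E,O),(J,(W,K,T))),B),V)).
Tracing S: it sits inside (C,S).
The smallest clade enclosing both is the whole tree (their MRCA is the root), so the answer is all 24 tips in alphabetical order.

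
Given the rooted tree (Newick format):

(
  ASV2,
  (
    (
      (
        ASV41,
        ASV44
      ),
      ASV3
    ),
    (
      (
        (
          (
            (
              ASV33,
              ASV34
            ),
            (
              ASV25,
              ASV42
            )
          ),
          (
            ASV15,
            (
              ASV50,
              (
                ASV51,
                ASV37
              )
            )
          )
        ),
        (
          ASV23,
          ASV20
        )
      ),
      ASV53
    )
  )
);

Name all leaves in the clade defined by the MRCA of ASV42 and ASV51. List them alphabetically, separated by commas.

ASV15, ASV25, ASV33, ASV34, ASV37, ASV42, ASV50, ASV51

Tracing ASV42: it sits inside (ASV25,ASV42).
Tracing ASV51: it sits inside (ASV51,ASV37).
The smallest clade enclosing both is (((ASV33,ASV34),(ASV25,ASV42)),(ASV15,(ASV50,(ASV51,ASV37)))); the answer is its 8 terminal taxa in alphabetical order.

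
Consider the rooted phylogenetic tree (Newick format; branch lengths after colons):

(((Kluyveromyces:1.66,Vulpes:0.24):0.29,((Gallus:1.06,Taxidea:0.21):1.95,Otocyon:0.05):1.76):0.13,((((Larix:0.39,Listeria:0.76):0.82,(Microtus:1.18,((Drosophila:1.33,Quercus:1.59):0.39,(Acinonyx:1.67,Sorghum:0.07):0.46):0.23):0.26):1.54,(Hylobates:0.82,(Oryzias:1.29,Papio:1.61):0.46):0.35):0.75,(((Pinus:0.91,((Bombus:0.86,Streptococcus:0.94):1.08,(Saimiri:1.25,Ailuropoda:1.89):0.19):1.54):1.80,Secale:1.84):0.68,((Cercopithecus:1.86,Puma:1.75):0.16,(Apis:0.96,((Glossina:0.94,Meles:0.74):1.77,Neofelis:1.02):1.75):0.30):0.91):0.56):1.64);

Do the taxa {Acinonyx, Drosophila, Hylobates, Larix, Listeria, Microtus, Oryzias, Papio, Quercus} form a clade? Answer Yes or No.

The MRCA of the listed taxa subtends (((Larix,Listeria),(Microtus,((Drosophila,Quercus),(Acinonyx,Sorghum)))),(Hylobates,(Oryzias,Papio))).
That clade also contains Sorghum, which is not in the proposed group, so the group is not monophyletic.

No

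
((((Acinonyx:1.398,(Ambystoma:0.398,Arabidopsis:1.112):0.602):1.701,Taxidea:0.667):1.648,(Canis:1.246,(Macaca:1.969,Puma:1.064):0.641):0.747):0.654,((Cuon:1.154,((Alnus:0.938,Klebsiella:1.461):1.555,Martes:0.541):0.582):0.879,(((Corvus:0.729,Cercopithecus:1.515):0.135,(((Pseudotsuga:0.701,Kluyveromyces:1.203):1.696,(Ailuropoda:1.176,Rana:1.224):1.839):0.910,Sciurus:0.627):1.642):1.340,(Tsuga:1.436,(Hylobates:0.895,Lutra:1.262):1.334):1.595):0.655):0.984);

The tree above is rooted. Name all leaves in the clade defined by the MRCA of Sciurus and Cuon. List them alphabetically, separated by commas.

Ailuropoda, Alnus, Cercopithecus, Corvus, Cuon, Hylobates, Klebsiella, Kluyveromyces, Lutra, Martes, Pseudotsuga, Rana, Sciurus, Tsuga

Tracing Sciurus: it sits inside (((Pseudotsuga,Kluyveromyces),(Ailuropoda,Rana)),Sciurus).
Tracing Cuon: it sits inside (Cuon,((Alnus,Klebsiella),Martes)).
The smallest clade enclosing both is ((Cuon,((Alnus,Klebsiella),Martes)),(((Corvus,Cercopithecus),(((Pseudotsuga,Kluyveromyces),(Ailuropoda,Rana)),Sciurus)),(Tsuga,(Hylobates,Lutra)))); the answer is its 14 terminal taxa in alphabetical order.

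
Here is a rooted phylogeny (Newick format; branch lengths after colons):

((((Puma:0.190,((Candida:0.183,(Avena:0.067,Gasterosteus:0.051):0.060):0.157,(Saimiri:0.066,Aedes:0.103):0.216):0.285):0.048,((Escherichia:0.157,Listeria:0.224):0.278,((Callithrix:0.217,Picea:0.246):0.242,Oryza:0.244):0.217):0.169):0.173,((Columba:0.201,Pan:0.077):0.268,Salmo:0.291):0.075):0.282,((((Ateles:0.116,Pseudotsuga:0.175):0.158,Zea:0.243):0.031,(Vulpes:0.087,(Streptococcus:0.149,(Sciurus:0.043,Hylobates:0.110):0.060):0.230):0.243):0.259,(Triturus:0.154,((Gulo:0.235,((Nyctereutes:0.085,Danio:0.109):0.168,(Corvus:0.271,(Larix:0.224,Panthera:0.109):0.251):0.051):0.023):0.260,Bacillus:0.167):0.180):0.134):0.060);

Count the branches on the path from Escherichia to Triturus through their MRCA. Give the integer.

8

The MRCA of Escherichia and Triturus is the root of the tree.
From Escherichia up to that node: 5 branches. From Triturus up to the same node: 3 branches. Total: 5 + 3 = 8.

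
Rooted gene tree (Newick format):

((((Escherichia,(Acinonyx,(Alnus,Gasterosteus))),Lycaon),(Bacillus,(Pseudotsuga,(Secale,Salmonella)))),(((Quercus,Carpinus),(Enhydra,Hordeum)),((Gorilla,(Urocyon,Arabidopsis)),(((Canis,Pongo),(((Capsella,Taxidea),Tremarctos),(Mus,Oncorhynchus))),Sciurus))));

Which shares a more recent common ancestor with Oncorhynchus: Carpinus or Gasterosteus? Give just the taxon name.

The MRCA of Oncorhynchus and Carpinus subtends (((Quercus,Carpinus),(Enhydra,Hordeum)),((Gorilla,(Urocyon,Arabidopsis)),(((Canis,Pongo),(((Capsella,Taxidea),Tremarctos),(Mus,Oncorhynchus))),Sciurus))) (15 taxa).
The MRCA of Oncorhynchus and Gasterosteus is the root, subtending the entire tree (24 taxa).
The first is nested inside the second, so Oncorhynchus shares a more recent common ancestor with Carpinus.

Carpinus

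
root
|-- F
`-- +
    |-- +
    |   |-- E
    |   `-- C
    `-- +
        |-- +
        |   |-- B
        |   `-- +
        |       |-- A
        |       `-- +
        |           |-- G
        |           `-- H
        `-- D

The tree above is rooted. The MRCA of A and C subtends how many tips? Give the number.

7

The MRCA of A and C is the node subtending ((E,C),((B,(A,(G,H))),D)).
That clade contains 7 terminal taxa: A, B, C, D, E, G, H.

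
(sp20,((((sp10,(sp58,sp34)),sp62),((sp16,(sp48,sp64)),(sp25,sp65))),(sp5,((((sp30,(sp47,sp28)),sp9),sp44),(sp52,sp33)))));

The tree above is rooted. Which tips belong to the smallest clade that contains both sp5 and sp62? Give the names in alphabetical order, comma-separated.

Tracing sp5: it sits inside (sp5,((((sp30,(sp47,sp28)),sp9),sp44),(sp52,sp33))).
Tracing sp62: it sits inside ((sp10,(sp58,sp34)),sp62).
The smallest clade enclosing both is ((((sp10,(sp58,sp34)),sp62),((sp16,(sp48,sp64)),(sp25,sp65))),(sp5,((((sp30,(sp47,sp28)),sp9),sp44),(sp52,sp33)))); the answer is its 17 terminal taxa in alphabetical order.

sp10, sp16, sp25, sp28, sp30, sp33, sp34, sp44, sp47, sp48, sp5, sp52, sp58, sp62, sp64, sp65, sp9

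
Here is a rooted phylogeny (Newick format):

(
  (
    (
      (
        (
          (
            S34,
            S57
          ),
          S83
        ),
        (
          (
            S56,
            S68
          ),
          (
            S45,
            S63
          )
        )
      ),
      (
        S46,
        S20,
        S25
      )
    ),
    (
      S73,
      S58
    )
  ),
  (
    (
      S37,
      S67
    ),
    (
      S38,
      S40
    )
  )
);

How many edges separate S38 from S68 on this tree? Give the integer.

9

The MRCA of S38 and S68 is the root of the tree.
From S38 up to that node: 3 branches. From S68 up to the same node: 6 branches. Total: 3 + 6 = 9.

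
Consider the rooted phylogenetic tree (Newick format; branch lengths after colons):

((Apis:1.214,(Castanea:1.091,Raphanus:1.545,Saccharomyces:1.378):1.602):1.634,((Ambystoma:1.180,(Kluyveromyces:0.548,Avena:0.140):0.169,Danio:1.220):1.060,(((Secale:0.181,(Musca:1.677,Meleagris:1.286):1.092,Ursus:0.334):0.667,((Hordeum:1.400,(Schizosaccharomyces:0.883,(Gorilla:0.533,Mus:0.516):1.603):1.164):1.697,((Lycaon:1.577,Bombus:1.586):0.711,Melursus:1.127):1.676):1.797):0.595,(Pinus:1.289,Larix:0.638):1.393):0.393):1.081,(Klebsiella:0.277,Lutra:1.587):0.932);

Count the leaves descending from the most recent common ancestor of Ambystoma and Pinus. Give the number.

The MRCA of Ambystoma and Pinus is the node subtending ((Ambystoma,(Kluyveromyces,Avena),Danio),(((Secale,(Musca,Meleagris),Ursus),((Hordeum,(Schizosaccharomyces,(Gorilla,Mus))),((Lycaon,Bombus),Melursus))),(Pinus,Larix))).
That clade contains 17 terminal taxa: Ambystoma, Avena, Bombus, Danio, Gorilla, Hordeum, Kluyveromyces, Larix, Lycaon, Meleagris, Melursus, Mus, Musca, Pinus, Schizosaccharomyces, Secale, Ursus.

17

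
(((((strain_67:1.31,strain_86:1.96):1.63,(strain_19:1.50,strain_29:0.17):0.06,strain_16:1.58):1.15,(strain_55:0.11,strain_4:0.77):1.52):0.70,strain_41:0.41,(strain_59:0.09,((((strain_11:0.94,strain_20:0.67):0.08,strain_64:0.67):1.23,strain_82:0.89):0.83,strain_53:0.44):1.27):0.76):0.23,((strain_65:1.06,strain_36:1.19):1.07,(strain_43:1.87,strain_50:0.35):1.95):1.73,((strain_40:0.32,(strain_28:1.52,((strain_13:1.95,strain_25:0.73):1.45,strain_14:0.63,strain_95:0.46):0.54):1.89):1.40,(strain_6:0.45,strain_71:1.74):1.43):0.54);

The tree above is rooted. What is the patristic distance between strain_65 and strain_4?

The path runs strain_65 → … → MRCA → … → strain_4; the MRCA is the root of the tree.
Branch lengths along that path: 1.06 + 1.07 + 1.73 + 0.23 + 0.70 + 1.52 + 0.77 = 7.08.

7.08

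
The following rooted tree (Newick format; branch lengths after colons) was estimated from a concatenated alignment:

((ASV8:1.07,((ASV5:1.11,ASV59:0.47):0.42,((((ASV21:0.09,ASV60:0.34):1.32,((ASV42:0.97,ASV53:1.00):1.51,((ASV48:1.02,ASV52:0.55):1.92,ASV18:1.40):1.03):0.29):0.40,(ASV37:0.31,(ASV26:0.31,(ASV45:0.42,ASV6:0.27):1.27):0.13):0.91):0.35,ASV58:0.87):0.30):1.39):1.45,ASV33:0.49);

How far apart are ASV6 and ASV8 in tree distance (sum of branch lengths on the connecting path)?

5.69

The path runs ASV6 → … → MRCA → … → ASV8; the MRCA is the node subtending (ASV8,((ASV5,ASV59),((((ASV21,ASV60),((ASV42,ASV53),((ASV48,ASV52),ASV18))),(ASV37,(ASV26,(ASV45,ASV6)))),ASV58))).
Branch lengths along that path: 0.27 + 1.27 + 0.13 + 0.91 + 0.35 + 0.30 + 1.39 + 1.07 = 5.69.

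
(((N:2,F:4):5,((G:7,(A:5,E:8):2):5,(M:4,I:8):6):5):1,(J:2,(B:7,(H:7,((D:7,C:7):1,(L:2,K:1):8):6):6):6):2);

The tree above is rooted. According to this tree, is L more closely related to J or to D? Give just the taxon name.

The MRCA of L and D subtends ((D,C),(L,K)) (4 taxa).
The MRCA of L and J subtends (J,(B,(H,((D,C),(L,K))))) (7 taxa).
The first is nested inside the second, so L shares a more recent common ancestor with D.

D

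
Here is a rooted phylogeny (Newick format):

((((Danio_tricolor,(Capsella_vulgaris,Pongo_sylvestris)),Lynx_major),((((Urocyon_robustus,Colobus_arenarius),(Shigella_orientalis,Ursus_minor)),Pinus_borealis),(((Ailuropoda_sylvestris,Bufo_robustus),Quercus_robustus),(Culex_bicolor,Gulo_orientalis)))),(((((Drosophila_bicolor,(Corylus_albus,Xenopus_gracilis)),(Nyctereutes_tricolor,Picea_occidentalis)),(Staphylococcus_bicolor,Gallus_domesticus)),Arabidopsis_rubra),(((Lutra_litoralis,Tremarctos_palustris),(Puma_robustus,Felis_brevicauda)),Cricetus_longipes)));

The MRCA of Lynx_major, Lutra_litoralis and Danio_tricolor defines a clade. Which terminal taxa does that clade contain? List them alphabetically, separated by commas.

Tracing Lynx_major: it sits inside ((Danio_tricolor,(Capsella_vulgaris,Pongo_sylvestris)),Lynx_major).
Tracing Lutra_litoralis: it sits inside (Lutra_litoralis,Tremarctos_palustris).
Tracing Danio_tricolor: it sits inside (Danio_tricolor,(Capsella_vulgaris,Pongo_sylvestris)).
The smallest clade enclosing all 3 is the whole tree (their MRCA is the root), so the answer is all 27 tips in alphabetical order.

Ailuropoda_sylvestris, Arabidopsis_rubra, Bufo_robustus, Capsella_vulgaris, Colobus_arenarius, Corylus_albus, Cricetus_longipes, Culex_bicolor, Danio_tricolor, Drosophila_bicolor, Felis_brevicauda, Gallus_domesticus, Gulo_orientalis, Lutra_litoralis, Lynx_major, Nyctereutes_tricolor, Picea_occidentalis, Pinus_borealis, Pongo_sylvestris, Puma_robustus, Quercus_robustus, Shigella_orientalis, Staphylococcus_bicolor, Tremarctos_palustris, Urocyon_robustus, Ursus_minor, Xenopus_gracilis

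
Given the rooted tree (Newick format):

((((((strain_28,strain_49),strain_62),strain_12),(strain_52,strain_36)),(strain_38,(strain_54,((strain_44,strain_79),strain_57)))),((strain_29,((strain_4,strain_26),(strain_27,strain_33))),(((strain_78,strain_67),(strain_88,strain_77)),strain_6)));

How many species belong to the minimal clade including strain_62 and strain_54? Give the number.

11

The MRCA of strain_62 and strain_54 is the node subtending (((((strain_28,strain_49),strain_62),strain_12),(strain_52,strain_36)),(strain_38,(strain_54,((strain_44,strain_79),strain_57)))).
That clade contains 11 terminal taxa: strain_12, strain_28, strain_36, strain_38, strain_44, strain_49, strain_52, strain_54, strain_57, strain_62, strain_79.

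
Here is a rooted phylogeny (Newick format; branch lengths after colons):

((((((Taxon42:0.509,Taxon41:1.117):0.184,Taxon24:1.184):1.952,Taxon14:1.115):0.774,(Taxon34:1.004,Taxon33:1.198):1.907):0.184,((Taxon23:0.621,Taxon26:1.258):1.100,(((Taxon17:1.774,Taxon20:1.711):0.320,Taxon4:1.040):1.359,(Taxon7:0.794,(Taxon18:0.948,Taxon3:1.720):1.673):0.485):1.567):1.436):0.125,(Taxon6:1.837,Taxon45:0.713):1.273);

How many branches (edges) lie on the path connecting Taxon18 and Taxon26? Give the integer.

The MRCA of Taxon18 and Taxon26 is the node subtending ((Taxon23,Taxon26),(((Taxon17,Taxon20),Taxon4),(Taxon7,(Taxon18,Taxon3)))).
From Taxon18 up to that node: 4 branches. From Taxon26 up to the same node: 2 branches. Total: 4 + 2 = 6.

6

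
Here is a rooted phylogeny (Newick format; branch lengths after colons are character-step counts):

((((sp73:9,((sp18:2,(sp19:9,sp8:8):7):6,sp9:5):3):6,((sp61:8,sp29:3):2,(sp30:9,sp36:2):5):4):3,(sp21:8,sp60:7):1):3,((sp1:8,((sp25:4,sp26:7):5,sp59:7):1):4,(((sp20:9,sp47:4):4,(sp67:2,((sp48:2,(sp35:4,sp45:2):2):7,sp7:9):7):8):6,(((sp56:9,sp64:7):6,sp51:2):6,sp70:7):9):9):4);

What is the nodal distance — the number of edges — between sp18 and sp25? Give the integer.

11

The MRCA of sp18 and sp25 is the root of the tree.
From sp18 up to that node: 6 branches. From sp25 up to the same node: 5 branches. Total: 6 + 5 = 11.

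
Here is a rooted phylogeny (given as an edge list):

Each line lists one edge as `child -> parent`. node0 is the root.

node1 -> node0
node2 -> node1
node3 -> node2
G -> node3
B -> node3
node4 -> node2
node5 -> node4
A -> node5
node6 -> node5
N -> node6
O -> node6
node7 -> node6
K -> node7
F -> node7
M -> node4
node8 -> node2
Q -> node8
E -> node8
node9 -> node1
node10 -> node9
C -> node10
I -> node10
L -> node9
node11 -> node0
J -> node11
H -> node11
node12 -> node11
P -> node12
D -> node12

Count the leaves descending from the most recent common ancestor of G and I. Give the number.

The MRCA of G and I is the node subtending (((G,B),((A,(N,O,(K,F))),M),(Q,E)),((C,I),L)).
That clade contains 13 terminal taxa: A, B, C, E, F, G, I, K, L, M, N, O, Q.

13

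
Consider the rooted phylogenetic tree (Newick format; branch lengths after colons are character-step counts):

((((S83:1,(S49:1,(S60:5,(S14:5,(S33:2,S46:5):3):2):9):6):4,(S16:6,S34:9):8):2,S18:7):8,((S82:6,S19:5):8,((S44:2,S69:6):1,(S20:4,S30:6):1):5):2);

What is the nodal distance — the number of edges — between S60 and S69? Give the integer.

The MRCA of S60 and S69 is the root of the tree.
From S60 up to that node: 6 branches. From S69 up to the same node: 4 branches. Total: 6 + 4 = 10.

10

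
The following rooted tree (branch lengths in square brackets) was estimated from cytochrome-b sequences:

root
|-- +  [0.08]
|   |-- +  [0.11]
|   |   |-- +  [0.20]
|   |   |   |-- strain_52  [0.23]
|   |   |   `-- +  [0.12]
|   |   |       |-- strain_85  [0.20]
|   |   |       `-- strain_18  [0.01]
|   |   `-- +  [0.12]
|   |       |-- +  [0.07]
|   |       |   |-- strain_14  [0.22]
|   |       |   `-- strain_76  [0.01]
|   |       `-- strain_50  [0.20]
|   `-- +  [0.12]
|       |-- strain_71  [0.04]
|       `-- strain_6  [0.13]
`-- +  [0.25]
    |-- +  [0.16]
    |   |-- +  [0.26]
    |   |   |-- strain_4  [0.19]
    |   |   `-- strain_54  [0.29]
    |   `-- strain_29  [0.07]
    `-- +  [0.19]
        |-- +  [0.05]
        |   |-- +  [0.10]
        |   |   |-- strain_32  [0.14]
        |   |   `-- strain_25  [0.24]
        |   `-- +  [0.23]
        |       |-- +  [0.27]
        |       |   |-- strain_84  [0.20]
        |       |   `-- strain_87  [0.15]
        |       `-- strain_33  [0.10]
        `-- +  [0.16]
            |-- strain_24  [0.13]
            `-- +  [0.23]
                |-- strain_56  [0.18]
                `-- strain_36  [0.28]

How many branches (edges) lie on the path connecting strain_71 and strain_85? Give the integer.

6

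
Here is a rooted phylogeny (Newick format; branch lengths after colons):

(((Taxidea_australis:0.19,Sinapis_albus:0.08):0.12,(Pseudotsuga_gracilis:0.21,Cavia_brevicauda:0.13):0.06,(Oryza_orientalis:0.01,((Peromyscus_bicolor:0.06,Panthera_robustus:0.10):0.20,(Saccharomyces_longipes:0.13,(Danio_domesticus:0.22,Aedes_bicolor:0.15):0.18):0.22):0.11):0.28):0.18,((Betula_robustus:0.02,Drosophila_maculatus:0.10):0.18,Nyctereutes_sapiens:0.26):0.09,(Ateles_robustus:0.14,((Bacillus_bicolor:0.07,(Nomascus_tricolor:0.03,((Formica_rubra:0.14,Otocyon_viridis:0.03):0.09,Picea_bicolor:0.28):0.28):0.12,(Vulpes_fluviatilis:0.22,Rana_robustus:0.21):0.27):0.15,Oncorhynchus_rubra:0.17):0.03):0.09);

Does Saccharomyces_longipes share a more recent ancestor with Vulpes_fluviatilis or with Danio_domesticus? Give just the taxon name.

Danio_domesticus

The MRCA of Saccharomyces_longipes and Danio_domesticus subtends (Saccharomyces_longipes,(Danio_domesticus,Aedes_bicolor)) (3 taxa).
The MRCA of Saccharomyces_longipes and Vulpes_fluviatilis is the root, subtending the entire tree (22 taxa).
The first is nested inside the second, so Saccharomyces_longipes shares a more recent common ancestor with Danio_domesticus.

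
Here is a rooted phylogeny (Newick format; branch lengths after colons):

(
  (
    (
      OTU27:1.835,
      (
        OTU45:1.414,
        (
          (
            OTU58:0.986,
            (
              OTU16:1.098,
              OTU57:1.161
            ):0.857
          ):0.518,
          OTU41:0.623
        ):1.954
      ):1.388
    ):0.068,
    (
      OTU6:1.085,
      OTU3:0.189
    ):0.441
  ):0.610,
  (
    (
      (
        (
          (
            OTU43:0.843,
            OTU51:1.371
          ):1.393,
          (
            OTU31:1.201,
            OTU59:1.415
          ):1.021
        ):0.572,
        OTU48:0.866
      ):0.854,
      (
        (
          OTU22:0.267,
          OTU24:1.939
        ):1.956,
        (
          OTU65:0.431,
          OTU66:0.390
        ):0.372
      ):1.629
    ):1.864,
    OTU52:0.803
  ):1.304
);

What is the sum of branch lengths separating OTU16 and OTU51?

13.851

The path runs OTU16 → … → MRCA → … → OTU51; the MRCA is the root of the tree.
Branch lengths along that path: 1.098 + 0.857 + 0.518 + 1.954 + 1.388 + 0.068 + 0.610 + 1.304 + 1.864 + 0.854 + 0.572 + 1.393 + 1.371 = 13.851.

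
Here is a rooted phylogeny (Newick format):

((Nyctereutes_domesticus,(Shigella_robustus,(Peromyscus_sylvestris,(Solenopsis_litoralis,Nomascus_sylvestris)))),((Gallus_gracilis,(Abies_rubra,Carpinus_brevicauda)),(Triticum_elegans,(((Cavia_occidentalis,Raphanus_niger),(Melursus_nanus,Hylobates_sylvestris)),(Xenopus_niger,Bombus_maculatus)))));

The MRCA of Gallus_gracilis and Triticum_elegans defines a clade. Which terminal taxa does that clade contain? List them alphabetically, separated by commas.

Abies_rubra, Bombus_maculatus, Carpinus_brevicauda, Cavia_occidentalis, Gallus_gracilis, Hylobates_sylvestris, Melursus_nanus, Raphanus_niger, Triticum_elegans, Xenopus_niger

Tracing Gallus_gracilis: it sits inside (Gallus_gracilis,(Abies_rubra,Carpinus_brevicauda)).
Tracing Triticum_elegans: it sits inside (Triticum_elegans,(((Cavia_occidentalis,Raphanus_niger),(Melursus_nanus,Hylobates_sylvestris)),(Xenopus_niger,Bombus_maculatus))).
The smallest clade enclosing both is ((Gallus_gracilis,(Abies_rubra,Carpinus_brevicauda)),(Triticum_elegans,(((Cavia_occidentalis,Raphanus_niger),(Melursus_nanus,Hylobates_sylvestris)),(Xenopus_niger,Bombus_maculatus)))); the answer is its 10 terminal taxa in alphabetical order.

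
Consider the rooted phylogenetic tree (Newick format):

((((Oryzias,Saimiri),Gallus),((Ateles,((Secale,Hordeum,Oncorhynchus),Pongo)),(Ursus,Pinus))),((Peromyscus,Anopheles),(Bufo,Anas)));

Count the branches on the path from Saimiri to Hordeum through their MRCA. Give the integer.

8

The MRCA of Saimiri and Hordeum is the node subtending (((Oryzias,Saimiri),Gallus),((Ateles,((Secale,Hordeum,Oncorhynchus),Pongo)),(Ursus,Pinus))).
From Saimiri up to that node: 3 branches. From Hordeum up to the same node: 5 branches. Total: 3 + 5 = 8.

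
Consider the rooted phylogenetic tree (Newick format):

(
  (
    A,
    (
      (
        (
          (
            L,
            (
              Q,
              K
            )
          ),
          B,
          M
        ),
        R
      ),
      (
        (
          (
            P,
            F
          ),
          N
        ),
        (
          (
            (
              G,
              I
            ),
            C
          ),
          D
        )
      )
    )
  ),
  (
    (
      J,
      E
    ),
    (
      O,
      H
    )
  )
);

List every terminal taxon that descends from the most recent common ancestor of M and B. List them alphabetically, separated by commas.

Tracing M: it sits inside ((L,(Q,K)),B,M).
Tracing B: it sits inside ((L,(Q,K)),B,M).
The smallest clade enclosing both is ((L,(Q,K)),B,M); the answer is its 5 terminal taxa in alphabetical order.

B, K, L, M, Q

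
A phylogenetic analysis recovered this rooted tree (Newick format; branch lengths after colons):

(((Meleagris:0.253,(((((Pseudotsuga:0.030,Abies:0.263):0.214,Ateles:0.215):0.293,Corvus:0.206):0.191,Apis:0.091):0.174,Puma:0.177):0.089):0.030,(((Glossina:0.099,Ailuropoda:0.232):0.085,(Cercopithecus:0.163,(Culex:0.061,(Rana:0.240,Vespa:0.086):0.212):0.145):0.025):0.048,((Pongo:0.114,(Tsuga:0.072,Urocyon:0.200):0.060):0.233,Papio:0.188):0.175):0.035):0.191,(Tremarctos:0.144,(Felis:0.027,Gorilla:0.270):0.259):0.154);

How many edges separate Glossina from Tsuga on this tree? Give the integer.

The MRCA of Glossina and Tsuga is the node subtending (((Glossina,Ailuropoda),(Cercopithecus,(Culex,(Rana,Vespa)))),((Pongo,(Tsuga,Urocyon)),Papio)).
From Glossina up to that node: 3 branches. From Tsuga up to the same node: 4 branches. Total: 3 + 4 = 7.

7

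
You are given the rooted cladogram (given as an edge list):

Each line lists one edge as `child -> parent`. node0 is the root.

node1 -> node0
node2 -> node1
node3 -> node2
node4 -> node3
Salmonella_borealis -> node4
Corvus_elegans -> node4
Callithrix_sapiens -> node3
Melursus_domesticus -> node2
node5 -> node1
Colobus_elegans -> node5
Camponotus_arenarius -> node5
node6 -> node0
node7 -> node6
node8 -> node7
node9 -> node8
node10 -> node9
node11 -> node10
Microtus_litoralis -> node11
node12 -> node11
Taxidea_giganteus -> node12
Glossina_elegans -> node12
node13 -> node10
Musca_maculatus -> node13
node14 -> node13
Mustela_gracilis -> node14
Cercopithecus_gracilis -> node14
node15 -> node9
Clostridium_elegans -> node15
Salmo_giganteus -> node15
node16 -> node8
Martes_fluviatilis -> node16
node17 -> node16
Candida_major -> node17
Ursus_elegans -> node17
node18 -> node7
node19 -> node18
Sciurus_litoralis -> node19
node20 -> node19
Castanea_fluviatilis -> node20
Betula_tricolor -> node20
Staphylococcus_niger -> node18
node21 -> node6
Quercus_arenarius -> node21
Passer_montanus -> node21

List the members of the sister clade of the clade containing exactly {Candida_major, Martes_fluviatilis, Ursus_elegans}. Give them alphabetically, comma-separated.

Cercopithecus_gracilis, Clostridium_elegans, Glossina_elegans, Microtus_litoralis, Musca_maculatus, Mustela_gracilis, Salmo_giganteus, Taxidea_giganteus

The clade containing exactly {Candida_major, Martes_fluviatilis, Ursus_elegans} attaches to the tree at the node subtending ((((Microtus_litoralis,(Taxidea_giganteus,Glossina_elegans)),(Musca_maculatus,(Mustela_gracilis,Cercopithecus_gracilis))),(Clostridium_elegans,Salmo_giganteus)),(Martes_fluviatilis,(Candida_major,Ursus_elegans))).
The other lineage descending from that same node — the sister group — is (((Microtus_litoralis,(Taxidea_giganteus,Glossina_elegans)),(Musca_maculatus,(Mustela_gracilis,Cercopithecus_gracilis))),(Clostridium_elegans,Salmo_giganteus)); its 8 tips in alphabetical order are the answer.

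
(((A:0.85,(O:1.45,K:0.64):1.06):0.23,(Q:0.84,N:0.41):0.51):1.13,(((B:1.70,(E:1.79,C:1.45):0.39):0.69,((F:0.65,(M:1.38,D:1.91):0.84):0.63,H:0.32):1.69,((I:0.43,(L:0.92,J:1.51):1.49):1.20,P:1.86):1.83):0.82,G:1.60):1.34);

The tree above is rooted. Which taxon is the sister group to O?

K

O attaches to the tree at the node subtending (O,K).
The other lineage descending from that same node — the sister group — is the single tip K.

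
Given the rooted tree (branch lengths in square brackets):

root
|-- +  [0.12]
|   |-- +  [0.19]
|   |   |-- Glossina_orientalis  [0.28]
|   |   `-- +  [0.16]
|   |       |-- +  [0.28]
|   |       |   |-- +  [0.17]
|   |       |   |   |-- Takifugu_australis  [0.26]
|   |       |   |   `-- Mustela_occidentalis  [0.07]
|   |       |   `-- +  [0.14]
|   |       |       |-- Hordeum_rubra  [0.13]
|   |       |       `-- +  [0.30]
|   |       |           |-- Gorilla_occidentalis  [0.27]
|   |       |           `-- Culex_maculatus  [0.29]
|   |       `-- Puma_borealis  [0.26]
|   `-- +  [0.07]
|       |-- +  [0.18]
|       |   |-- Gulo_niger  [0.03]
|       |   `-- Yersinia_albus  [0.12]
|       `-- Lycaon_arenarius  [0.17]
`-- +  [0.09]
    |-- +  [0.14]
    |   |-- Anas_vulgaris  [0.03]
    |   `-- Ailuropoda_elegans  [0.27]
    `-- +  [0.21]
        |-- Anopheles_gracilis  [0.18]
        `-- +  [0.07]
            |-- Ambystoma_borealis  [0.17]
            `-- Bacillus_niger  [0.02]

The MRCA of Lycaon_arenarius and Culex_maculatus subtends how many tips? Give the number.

10

The MRCA of Lycaon_arenarius and Culex_maculatus is the node subtending ((Glossina_orientalis,(((Takifugu_australis,Mustela_occidentalis),(Hordeum_rubra,(Gorilla_occidentalis,Culex_maculatus))),Puma_borealis)),((Gulo_niger,Yersinia_albus),Lycaon_arenarius)).
That clade contains 10 terminal taxa: Culex_maculatus, Glossina_orientalis, Gorilla_occidentalis, Gulo_niger, Hordeum_rubra, Lycaon_arenarius, Mustela_occidentalis, Puma_borealis, Takifugu_australis, Yersinia_albus.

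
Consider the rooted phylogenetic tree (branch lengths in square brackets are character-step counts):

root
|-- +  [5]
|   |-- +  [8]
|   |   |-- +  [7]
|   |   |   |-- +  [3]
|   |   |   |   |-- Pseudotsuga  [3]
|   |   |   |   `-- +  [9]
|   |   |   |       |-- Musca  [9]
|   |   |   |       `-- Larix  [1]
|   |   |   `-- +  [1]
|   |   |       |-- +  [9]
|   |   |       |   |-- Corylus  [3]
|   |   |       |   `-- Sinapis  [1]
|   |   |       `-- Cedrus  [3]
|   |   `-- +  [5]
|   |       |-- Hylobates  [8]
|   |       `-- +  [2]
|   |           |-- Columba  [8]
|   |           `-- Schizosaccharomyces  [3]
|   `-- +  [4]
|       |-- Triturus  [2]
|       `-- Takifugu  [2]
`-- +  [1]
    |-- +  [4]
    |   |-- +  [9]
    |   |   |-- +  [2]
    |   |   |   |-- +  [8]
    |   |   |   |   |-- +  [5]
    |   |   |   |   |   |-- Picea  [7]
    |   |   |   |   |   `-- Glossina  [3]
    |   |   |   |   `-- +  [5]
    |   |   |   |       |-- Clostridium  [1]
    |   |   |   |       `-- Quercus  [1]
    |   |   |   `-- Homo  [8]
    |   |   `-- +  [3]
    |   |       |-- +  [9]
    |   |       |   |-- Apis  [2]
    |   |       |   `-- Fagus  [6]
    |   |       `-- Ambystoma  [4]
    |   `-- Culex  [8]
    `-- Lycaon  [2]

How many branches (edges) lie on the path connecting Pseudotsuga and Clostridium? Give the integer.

The MRCA of Pseudotsuga and Clostridium is the root of the tree.
From Pseudotsuga up to that node: 5 branches. From Clostridium up to the same node: 7 branches. Total: 5 + 7 = 12.

12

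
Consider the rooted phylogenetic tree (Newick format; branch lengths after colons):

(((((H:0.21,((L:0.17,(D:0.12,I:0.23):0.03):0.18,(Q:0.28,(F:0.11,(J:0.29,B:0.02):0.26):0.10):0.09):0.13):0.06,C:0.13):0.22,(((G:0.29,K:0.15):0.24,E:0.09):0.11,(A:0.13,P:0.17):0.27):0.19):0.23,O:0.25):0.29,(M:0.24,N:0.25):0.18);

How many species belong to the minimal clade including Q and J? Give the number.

4

The MRCA of Q and J is the node subtending (Q,(F,(J,B))).
That clade contains 4 terminal taxa: B, F, J, Q.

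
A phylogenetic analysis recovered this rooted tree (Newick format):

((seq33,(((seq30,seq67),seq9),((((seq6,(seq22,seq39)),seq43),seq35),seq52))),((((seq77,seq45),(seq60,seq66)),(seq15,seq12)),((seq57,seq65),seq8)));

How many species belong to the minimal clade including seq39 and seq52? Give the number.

The MRCA of seq39 and seq52 is the node subtending ((((seq6,(seq22,seq39)),seq43),seq35),seq52).
That clade contains 6 terminal taxa: seq22, seq35, seq39, seq43, seq52, seq6.

6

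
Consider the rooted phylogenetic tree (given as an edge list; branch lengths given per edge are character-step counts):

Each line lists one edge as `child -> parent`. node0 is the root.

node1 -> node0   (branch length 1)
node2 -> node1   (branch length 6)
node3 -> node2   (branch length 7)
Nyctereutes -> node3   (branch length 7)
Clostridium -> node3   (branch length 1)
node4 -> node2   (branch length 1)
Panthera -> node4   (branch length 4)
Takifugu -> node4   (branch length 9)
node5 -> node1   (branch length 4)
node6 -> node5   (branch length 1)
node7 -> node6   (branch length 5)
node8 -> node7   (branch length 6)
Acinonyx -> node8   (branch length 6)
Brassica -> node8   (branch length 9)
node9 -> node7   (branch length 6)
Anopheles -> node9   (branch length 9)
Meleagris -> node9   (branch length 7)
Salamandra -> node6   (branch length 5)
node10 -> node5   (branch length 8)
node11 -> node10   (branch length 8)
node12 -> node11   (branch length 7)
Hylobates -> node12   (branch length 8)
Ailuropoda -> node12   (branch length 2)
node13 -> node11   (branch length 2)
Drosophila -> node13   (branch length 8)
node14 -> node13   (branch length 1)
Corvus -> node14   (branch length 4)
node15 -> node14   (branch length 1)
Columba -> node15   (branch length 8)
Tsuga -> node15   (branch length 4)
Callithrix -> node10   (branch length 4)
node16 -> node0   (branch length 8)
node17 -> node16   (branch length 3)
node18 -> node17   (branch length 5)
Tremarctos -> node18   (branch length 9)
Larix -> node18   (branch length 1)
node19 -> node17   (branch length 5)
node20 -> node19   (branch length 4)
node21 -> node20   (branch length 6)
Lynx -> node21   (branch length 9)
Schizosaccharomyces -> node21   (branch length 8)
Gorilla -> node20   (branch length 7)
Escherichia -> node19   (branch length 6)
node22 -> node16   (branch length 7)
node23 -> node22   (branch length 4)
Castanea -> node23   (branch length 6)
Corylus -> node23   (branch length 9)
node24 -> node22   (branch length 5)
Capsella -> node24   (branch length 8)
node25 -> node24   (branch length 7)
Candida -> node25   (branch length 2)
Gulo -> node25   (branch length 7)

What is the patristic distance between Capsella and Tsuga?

The path runs Capsella → … → MRCA → … → Tsuga; the MRCA is the root of the tree.
Branch lengths along that path: 8 + 5 + 7 + 8 + 1 + 4 + 8 + 8 + 2 + 1 + 1 + 4 = 57.

57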